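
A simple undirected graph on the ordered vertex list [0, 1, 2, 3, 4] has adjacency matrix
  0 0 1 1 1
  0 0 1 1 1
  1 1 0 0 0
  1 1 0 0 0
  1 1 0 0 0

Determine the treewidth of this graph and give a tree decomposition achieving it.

Treewidth 2.
Bags: B1 = {0, 1, 2}  B2 = {0, 1, 3}  B3 = {0, 1, 4}
Tree: B1–B2, B2–B3

Every bag has size at most 3, so the width is 3 − 1 = 2 and tw(G) ≤ 2. The edges 1–2–0–3–1 form a cycle, so G is not a tree and its treewidth is at least 2. Combining the bounds, tw(G) = 2.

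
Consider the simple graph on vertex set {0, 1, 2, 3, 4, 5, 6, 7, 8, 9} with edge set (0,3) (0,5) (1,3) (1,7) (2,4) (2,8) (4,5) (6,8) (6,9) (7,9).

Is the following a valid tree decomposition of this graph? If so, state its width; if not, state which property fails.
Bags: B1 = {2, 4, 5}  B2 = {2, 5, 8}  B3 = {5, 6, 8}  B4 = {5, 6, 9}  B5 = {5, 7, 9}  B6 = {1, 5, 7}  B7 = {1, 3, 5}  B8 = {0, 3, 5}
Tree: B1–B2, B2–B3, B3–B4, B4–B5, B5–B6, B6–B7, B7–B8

Every vertex of G appears in some bag (union = {0, 1, 2, 3, 4, 5, 6, 7, 8, 9}); every edge is covered by a bag; and for each vertex v the set of bags containing v is connected in the bag tree. The decomposition is therefore valid. The largest bag has 3 vertices, so the width is 2.

Yes; width 2.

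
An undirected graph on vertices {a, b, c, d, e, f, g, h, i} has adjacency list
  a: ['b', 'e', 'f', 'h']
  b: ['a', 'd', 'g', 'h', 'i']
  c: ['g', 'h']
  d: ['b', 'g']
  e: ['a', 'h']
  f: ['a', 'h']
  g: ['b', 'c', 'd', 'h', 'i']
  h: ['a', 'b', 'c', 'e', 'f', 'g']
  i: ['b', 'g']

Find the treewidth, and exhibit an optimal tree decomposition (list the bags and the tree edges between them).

Treewidth 2.
One such decomposition:
Bags: B1 = {b, g, h}  B2 = {b, g, i}  B3 = {b, d, g}  B4 = {a, b, h}  B5 = {c, g, h}  B6 = {a, e, h}  B7 = {a, f, h}
Tree: B1–B2, B1–B3, B1–B4, B1–B5, B4–B6, B4–B7

Each bag holds 3 vertices, so the decomposition has width 2, which upper-bounds the treewidth. For the lower bound, the 3 vertices {b, d, g} are pairwise adjacent, and any tree decomposition puts a clique entirely inside one bag — forcing width ≥ 2. The upper and lower bounds meet at 2, so that is the treewidth.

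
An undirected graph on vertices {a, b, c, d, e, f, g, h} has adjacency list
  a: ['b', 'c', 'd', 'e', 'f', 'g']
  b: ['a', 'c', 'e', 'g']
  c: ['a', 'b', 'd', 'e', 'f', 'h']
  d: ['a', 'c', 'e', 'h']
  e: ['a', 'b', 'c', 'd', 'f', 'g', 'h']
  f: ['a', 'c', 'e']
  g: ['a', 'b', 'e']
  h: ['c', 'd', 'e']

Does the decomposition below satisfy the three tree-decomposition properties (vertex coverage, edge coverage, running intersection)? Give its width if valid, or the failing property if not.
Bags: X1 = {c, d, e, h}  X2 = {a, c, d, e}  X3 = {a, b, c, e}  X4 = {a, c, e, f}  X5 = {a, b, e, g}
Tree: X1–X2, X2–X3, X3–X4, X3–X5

Yes; width 3.

Every vertex of G appears in some bag (union = {a, b, c, d, e, f, g, h}); every edge is covered by a bag; and for each vertex v the set of bags containing v is connected in the bag tree. The decomposition is therefore valid. The largest bag has 4 vertices, so the width is 3.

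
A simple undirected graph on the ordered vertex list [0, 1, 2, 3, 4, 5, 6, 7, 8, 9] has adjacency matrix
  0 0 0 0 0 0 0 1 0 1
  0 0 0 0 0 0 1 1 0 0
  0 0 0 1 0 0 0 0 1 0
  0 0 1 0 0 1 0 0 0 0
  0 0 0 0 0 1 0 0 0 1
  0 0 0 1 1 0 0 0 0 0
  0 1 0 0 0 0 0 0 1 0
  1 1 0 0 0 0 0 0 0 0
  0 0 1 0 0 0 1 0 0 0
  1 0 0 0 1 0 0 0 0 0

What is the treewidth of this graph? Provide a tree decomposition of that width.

The largest bag has 3 vertices, giving width 2; this decomposition certifies tw(G) ≤ 2. For the lower bound, G contains the cycle 3–5–4–9–0–7–1–6–8–2–3, so G is not a forest; only forests have treewidth ≤ 1, hence tw(G) ≥ 2. Hence tw(G) = 2 exactly.

Treewidth 2.
One optimal decomposition is:
Bags: B1 = {3, 4, 5}  B2 = {3, 4, 9}  B3 = {0, 3, 9}  B4 = {0, 3, 7}  B5 = {1, 3, 7}  B6 = {1, 3, 6}  B7 = {3, 6, 8}  B8 = {2, 3, 8}
Tree: B1–B2, B2–B3, B3–B4, B4–B5, B5–B6, B6–B7, B7–B8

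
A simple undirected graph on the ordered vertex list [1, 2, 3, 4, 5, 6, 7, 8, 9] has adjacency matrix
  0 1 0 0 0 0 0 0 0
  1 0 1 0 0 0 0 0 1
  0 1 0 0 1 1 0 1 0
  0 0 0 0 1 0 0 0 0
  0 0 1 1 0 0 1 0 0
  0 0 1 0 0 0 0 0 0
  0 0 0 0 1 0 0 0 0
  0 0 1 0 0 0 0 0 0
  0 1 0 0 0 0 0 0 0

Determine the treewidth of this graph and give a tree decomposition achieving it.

Each bag holds 2 vertices, so the decomposition has width 1, which upper-bounds the treewidth. G has an edge, so its treewidth is at least 1. Therefore the treewidth is 1.

Treewidth 1.
One optimal decomposition is:
Bags: B1 = {3, 5}  B2 = {2, 3}  B3 = {3, 8}  B4 = {3, 6}  B5 = {4, 5}  B6 = {2, 9}  B7 = {1, 2}  B8 = {5, 7}
Tree: B1–B2, B1–B3, B2–B4, B1–B5, B2–B6, B6–B7, B5–B8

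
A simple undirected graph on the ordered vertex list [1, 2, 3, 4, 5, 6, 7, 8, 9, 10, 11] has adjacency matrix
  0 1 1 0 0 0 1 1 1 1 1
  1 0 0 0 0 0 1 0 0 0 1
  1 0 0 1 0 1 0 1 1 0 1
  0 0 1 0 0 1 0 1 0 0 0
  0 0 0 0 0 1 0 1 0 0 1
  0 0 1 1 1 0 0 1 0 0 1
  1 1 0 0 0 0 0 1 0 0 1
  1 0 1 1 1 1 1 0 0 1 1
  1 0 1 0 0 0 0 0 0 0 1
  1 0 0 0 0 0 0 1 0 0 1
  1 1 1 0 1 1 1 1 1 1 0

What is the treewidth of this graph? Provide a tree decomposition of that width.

Treewidth 3.
Bags: B1 = {3, 6, 8, 11}  B2 = {1, 3, 8, 11}  B3 = {1, 8, 10, 11}  B4 = {3, 4, 6, 8}  B5 = {1, 7, 8, 11}  B6 = {5, 6, 8, 11}  B7 = {1, 3, 9, 11}  B8 = {1, 2, 7, 11}
Tree: B1–B2, B2–B3, B1–B4, B2–B5, B1–B6, B2–B7, B5–B8

Every bag has size at most 4, so the width is 4 − 1 = 3 and tw(G) ≤ 3. For the lower bound, the 4 vertices {1, 8, 10, 11} are pairwise adjacent, and any tree decomposition puts a clique entirely inside one bag — forcing width ≥ 3. Therefore the treewidth is 3.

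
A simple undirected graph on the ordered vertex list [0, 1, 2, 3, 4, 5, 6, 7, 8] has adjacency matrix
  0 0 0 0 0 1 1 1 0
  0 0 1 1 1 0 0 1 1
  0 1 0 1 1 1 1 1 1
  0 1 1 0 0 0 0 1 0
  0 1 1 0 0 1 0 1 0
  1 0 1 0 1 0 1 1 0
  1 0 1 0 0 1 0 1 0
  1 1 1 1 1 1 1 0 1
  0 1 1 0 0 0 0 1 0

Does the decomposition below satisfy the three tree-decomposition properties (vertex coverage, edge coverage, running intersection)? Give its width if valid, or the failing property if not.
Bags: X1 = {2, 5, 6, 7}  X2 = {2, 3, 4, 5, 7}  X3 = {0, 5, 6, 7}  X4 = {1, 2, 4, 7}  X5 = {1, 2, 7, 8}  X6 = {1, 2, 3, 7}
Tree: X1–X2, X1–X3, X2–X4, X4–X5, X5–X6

A tree decomposition must satisfy three properties: every vertex lies in some bag; for every edge, both endpoints lie together in some bag; and for every vertex, the bags containing it form a connected subtree. Here bags containing vertex 3 are not connected in the tree, so the decomposition is invalid.

No — bags containing vertex 3 are not connected in the tree.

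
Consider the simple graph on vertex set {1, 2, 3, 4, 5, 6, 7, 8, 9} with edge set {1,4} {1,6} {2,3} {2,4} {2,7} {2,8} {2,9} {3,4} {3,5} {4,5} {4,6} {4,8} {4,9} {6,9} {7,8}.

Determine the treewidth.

A width-2 tree decomposition is:
Bags: B1 = {2, 4, 9}  B2 = {2, 3, 4}  B3 = {3, 4, 5}  B4 = {4, 6, 9}  B5 = {2, 4, 8}  B6 = {2, 7, 8}  B7 = {1, 4, 6}
Tree: B1–B2, B2–B3, B1–B4, B2–B5, B5–B6, B4–B7
Each bag holds 3 vertices, so the decomposition has width 2, which upper-bounds the treewidth. For the lower bound, the 3 vertices {1, 4, 6} are pairwise adjacent, and any tree decomposition puts a clique entirely inside one bag — forcing width ≥ 2. Combining the bounds, tw(G) = 2.

2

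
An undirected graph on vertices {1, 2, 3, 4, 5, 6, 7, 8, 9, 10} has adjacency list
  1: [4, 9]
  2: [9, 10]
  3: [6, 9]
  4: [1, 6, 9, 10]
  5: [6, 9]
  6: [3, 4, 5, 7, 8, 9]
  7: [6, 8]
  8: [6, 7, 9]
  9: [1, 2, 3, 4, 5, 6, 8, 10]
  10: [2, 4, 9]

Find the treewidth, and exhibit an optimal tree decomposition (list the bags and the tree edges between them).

Treewidth 2.
One optimal decomposition is:
Bags: B1 = {5, 6, 9}  B2 = {4, 6, 9}  B3 = {3, 6, 9}  B4 = {1, 4, 9}  B5 = {6, 8, 9}  B6 = {4, 9, 10}  B7 = {6, 7, 8}  B8 = {2, 9, 10}
Tree: B1–B2, B2–B3, B2–B4, B3–B5, B2–B6, B5–B7, B6–B8

The largest bag has 3 vertices, giving width 2; this decomposition certifies tw(G) ≤ 2. Conversely, {1, 4, 9} is a clique of size 3, and the vertices of any clique must share a bag in every tree decomposition; so some bag has ≥ 3 vertices and tw(G) ≥ 2. Combining the bounds, tw(G) = 2.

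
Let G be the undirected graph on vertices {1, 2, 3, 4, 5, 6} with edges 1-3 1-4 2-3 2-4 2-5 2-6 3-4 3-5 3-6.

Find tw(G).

A width-2 tree decomposition is:
Bags: B1 = {2, 3, 5}  B2 = {2, 3, 6}  B3 = {2, 3, 4}  B4 = {1, 3, 4}
Tree: B1–B2, B2–B3, B3–B4
The largest bag has 3 vertices, giving width 2; this decomposition certifies tw(G) ≤ 2. On the other hand G contains the 3-clique {1, 3, 4}. A clique must lie in a single bag of any decomposition, so no decomposition can have width below 2. Combining the bounds, tw(G) = 2.

2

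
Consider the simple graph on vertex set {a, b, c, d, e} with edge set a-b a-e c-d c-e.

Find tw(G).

1

A width-1 tree decomposition is:
Bags: B1 = {a, e}  B2 = {c, e}  B3 = {c, d}  B4 = {a, b}
Tree: B1–B2, B2–B3, B1–B4
Every bag has size at most 2, so the width is 2 − 1 = 1 and tw(G) ≤ 1. Since G has at least one edge (e.g. a–e), it is not an edgeless graph, so tw(G) ≥ 1. The upper and lower bounds meet at 1, so that is the treewidth.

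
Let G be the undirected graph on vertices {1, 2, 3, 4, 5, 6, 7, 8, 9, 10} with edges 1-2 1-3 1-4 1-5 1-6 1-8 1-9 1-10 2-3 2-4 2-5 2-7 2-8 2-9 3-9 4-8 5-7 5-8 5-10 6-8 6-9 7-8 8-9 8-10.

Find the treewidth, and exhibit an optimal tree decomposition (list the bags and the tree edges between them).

Each bag holds 4 vertices, so the decomposition has width 3, which upper-bounds the treewidth. Conversely, {1, 2, 8, 9} is a clique of size 4, and the vertices of any clique must share a bag in every tree decomposition; so some bag has ≥ 4 vertices and tw(G) ≥ 3. The upper and lower bounds meet at 3, so that is the treewidth.

Treewidth 3.
One optimal decomposition is:
Bags: B1 = {1, 2, 3, 9}  B2 = {1, 2, 8, 9}  B3 = {1, 2, 5, 8}  B4 = {1, 2, 4, 8}  B5 = {1, 5, 8, 10}  B6 = {1, 6, 8, 9}  B7 = {2, 5, 7, 8}
Tree: B1–B2, B2–B3, B2–B4, B3–B5, B2–B6, B3–B7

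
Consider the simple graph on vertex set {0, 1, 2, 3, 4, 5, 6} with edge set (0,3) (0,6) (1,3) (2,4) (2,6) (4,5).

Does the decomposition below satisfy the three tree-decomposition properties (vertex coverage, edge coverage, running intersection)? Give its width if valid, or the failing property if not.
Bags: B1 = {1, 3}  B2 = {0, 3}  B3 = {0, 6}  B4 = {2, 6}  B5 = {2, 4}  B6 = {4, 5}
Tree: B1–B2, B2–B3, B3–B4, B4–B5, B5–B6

Vertex coverage: the bags together contain {0, 1, 2, 3, 4, 5, 6}, the full vertex set. Edge coverage: each edge of G has both endpoints in at least one bag. Running intersection: for every vertex, the bags containing it form a connected subtree. All three properties hold, so this is a valid tree decomposition of width max|bag| − 1 = 1, and hence tw(G) ≤ 1.

Yes; width 1.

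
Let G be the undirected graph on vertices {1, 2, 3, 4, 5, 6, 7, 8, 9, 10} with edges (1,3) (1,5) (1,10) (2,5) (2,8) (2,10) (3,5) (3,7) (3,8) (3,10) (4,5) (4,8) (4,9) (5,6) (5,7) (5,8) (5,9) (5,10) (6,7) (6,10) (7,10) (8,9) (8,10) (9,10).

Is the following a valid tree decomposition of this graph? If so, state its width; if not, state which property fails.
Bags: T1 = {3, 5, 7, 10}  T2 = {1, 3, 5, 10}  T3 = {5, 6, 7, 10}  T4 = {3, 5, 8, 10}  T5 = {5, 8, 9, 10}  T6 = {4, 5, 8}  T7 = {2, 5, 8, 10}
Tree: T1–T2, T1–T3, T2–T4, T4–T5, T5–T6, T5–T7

A tree decomposition must satisfy three properties: every vertex lies in some bag; for every edge, both endpoints lie together in some bag; and for every vertex, the bags containing it form a connected subtree. Here edge (9,4) lies in no bag, so the decomposition is invalid.

No — edge (9,4) lies in no bag.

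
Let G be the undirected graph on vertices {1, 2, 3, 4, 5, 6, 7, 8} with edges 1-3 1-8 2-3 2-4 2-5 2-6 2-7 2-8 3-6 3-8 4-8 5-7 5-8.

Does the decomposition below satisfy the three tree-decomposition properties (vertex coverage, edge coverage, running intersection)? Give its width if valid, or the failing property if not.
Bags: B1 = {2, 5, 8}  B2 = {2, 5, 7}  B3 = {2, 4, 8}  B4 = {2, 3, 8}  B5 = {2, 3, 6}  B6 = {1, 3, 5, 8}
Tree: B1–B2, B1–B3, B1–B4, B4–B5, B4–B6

No — bags containing vertex 5 are not connected in the tree.

A tree decomposition must satisfy three properties: every vertex lies in some bag; for every edge, both endpoints lie together in some bag; and for every vertex, the bags containing it form a connected subtree. Here bags containing vertex 5 are not connected in the tree, so the decomposition is invalid.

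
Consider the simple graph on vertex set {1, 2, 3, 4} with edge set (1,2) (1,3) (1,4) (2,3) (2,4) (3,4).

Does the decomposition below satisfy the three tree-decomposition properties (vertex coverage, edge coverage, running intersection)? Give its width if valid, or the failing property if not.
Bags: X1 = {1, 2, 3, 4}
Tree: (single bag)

Yes; width 3.

Checking the three conditions: (i) the bags cover all of {1, 2, 3, 4}; (ii) for each edge, some bag contains both endpoints; (iii) the bags containing any fixed vertex form a subtree. All hold, so the decomposition is valid with width 4 − 1 = 3.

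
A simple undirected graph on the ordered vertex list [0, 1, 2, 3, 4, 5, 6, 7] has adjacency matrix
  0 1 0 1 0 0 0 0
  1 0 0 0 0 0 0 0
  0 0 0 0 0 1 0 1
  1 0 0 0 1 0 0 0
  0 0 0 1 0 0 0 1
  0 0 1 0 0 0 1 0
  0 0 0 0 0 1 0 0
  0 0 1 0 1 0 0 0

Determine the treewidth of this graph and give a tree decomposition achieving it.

Treewidth 1.
One such decomposition:
Bags: B1 = {0, 1}  B2 = {0, 3}  B3 = {3, 4}  B4 = {4, 7}  B5 = {2, 7}  B6 = {2, 5}  B7 = {5, 6}
Tree: B1–B2, B2–B3, B3–B4, B4–B5, B5–B6, B6–B7

Each bag holds 2 vertices, so the decomposition has width 1, which upper-bounds the treewidth. Any graph with an edge has treewidth ≥ 1, and G has the edge 1–0. Combining the bounds, tw(G) = 1.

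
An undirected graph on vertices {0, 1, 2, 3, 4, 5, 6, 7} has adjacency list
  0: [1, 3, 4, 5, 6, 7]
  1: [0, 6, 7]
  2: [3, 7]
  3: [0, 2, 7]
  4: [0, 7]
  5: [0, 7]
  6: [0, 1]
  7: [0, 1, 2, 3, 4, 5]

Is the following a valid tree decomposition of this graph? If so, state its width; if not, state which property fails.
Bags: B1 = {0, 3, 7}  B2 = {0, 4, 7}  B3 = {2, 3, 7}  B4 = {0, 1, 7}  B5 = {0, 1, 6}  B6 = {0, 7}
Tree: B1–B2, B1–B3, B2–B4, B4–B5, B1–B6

A tree decomposition must satisfy three properties: every vertex lies in some bag; for every edge, both endpoints lie together in some bag; and for every vertex, the bags containing it form a connected subtree. Here vertex 5 appears in no bag, so the decomposition is invalid.

No — vertex 5 appears in no bag.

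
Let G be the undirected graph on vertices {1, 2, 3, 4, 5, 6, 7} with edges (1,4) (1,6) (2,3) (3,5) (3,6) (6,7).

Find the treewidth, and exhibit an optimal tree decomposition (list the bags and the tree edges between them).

Treewidth 1.
One optimal decomposition is:
Bags: B1 = {2, 3}  B2 = {3, 6}  B3 = {1, 6}  B4 = {1, 4}  B5 = {6, 7}  B6 = {3, 5}
Tree: B1–B2, B2–B3, B3–B4, B2–B5, B1–B6

Each bag holds 2 vertices, so the decomposition has width 1, which upper-bounds the treewidth. Any graph with an edge has treewidth ≥ 1, and G has the edge 3–2. Hence tw(G) = 1 exactly.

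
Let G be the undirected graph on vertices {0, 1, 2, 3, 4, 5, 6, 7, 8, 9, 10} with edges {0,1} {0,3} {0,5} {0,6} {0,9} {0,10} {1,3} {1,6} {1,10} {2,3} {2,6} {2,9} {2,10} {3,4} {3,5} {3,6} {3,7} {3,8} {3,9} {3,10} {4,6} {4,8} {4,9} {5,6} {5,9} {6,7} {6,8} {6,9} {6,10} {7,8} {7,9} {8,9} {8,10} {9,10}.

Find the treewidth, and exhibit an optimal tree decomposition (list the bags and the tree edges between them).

Every bag has size at most 5, so the width is 5 − 1 = 4 and tw(G) ≤ 4. Conversely, {0, 1, 3, 6, 10} is a clique of size 5, and the vertices of any clique must share a bag in every tree decomposition; so some bag has ≥ 5 vertices and tw(G) ≥ 4. Therefore the treewidth is 4.

Treewidth 4.
One such decomposition:
Bags: B1 = {3, 6, 8, 9, 10}  B2 = {0, 3, 6, 9, 10}  B3 = {3, 6, 7, 8, 9}  B4 = {2, 3, 6, 9, 10}  B5 = {0, 3, 5, 6, 9}  B6 = {3, 4, 6, 8, 9}  B7 = {0, 1, 3, 6, 10}
Tree: B1–B2, B1–B3, B1–B4, B2–B5, B3–B6, B2–B7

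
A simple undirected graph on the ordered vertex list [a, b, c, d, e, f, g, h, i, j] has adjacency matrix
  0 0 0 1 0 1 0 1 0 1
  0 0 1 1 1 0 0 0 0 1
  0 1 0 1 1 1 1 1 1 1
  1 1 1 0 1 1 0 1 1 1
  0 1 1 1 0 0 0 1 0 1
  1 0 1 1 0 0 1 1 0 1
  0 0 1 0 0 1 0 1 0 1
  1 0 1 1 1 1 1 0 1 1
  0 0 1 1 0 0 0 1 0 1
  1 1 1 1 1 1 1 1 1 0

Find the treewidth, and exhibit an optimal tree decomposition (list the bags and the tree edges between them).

Treewidth 4.
One such decomposition:
Bags: B1 = {c, d, f, h, j}  B2 = {a, d, f, h, j}  B3 = {c, d, h, i, j}  B4 = {c, d, e, h, j}  B5 = {c, f, g, h, j}  B6 = {b, c, d, e, j}
Tree: B1–B2, B1–B3, B1–B4, B1–B5, B4–B6

The largest bag has 5 vertices, giving width 4; this decomposition certifies tw(G) ≤ 4. On the other hand G contains the 5-clique {c, d, e, h, j}. A clique must lie in a single bag of any decomposition, so no decomposition can have width below 4. Therefore the treewidth is 4.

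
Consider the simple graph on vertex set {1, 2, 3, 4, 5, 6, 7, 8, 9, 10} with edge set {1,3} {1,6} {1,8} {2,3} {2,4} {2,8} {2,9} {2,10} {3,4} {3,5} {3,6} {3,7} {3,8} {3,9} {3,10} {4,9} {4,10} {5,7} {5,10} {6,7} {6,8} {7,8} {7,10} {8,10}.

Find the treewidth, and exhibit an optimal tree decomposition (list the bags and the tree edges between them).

The largest bag has 4 vertices, giving width 3; this decomposition certifies tw(G) ≤ 3. For the lower bound, the 4 vertices {2, 3, 8, 10} are pairwise adjacent, and any tree decomposition puts a clique entirely inside one bag — forcing width ≥ 3. The upper and lower bounds meet at 3, so that is the treewidth.

Treewidth 3.
Bags: B1 = {2, 3, 8, 10}  B2 = {2, 3, 4, 10}  B3 = {3, 7, 8, 10}  B4 = {2, 3, 4, 9}  B5 = {3, 6, 7, 8}  B6 = {1, 3, 6, 8}  B7 = {3, 5, 7, 10}
Tree: B1–B2, B1–B3, B2–B4, B3–B5, B5–B6, B3–B7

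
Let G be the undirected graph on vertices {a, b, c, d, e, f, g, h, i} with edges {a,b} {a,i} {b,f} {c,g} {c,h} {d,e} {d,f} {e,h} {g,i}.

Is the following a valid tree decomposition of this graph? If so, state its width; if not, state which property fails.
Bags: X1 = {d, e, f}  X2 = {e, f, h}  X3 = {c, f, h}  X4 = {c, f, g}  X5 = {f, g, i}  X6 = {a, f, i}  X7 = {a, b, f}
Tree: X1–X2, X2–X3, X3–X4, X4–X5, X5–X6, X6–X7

Yes; width 2.

Every vertex of G appears in some bag (union = {a, b, c, d, e, f, g, h, i}); every edge is covered by a bag; and for each vertex v the set of bags containing v is connected in the bag tree. The decomposition is therefore valid. The largest bag has 3 vertices, so the width is 2.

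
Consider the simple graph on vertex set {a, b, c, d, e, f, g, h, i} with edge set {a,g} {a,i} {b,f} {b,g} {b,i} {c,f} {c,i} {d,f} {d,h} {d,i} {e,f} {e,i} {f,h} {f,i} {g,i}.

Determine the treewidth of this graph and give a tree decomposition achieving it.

Treewidth 2.
Bags: B1 = {b, f, i}  B2 = {d, f, i}  B3 = {e, f, i}  B4 = {d, f, h}  B5 = {b, g, i}  B6 = {a, g, i}  B7 = {c, f, i}
Tree: B1–B2, B2–B3, B2–B4, B1–B5, B5–B6, B3–B7

The largest bag has 3 vertices, giving width 2; this decomposition certifies tw(G) ≤ 2. On the other hand G contains the 3-clique {d, f, h}. A clique must lie in a single bag of any decomposition, so no decomposition can have width below 2. The upper and lower bounds meet at 2, so that is the treewidth.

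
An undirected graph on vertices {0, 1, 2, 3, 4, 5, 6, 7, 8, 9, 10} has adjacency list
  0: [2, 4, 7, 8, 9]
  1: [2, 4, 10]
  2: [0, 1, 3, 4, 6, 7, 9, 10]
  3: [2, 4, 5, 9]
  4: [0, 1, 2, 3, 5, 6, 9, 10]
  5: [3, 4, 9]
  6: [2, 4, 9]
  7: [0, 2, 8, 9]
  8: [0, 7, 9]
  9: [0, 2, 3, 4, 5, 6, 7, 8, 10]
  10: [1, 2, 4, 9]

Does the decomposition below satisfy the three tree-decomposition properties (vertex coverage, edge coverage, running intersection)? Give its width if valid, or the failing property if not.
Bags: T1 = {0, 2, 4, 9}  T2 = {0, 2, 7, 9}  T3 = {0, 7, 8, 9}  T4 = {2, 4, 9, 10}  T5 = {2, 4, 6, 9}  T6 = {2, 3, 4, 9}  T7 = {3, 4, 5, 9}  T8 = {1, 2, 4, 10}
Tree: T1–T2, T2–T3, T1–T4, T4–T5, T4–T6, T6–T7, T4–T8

Yes; width 3.

Vertex coverage: the bags together contain {0, 1, 2, 3, 4, 5, 6, 7, 8, 9, 10}, the full vertex set. Edge coverage: each edge of G has both endpoints in at least one bag. Running intersection: for every vertex, the bags containing it form a connected subtree. All three properties hold, so this is a valid tree decomposition of width max|bag| − 1 = 3, and hence tw(G) ≤ 3.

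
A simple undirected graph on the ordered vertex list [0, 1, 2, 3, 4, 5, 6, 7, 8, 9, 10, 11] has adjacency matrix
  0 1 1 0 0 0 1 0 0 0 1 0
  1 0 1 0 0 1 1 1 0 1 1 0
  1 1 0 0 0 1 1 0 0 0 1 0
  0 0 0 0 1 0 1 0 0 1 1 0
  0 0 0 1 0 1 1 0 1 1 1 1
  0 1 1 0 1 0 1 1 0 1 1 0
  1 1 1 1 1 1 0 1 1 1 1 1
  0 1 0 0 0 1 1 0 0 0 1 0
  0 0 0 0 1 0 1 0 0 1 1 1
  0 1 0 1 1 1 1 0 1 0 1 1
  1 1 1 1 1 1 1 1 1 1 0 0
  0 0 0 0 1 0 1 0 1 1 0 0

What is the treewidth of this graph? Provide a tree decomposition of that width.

Each bag holds 5 vertices, so the decomposition has width 4, which upper-bounds the treewidth. Conversely, {4, 6, 8, 9, 10} is a clique of size 5, and the vertices of any clique must share a bag in every tree decomposition; so some bag has ≥ 5 vertices and tw(G) ≥ 4. Therefore the treewidth is 4.

Treewidth 4.
Bags: B1 = {4, 5, 6, 9, 10}  B2 = {1, 5, 6, 9, 10}  B3 = {4, 6, 8, 9, 10}  B4 = {1, 2, 5, 6, 10}  B5 = {3, 4, 6, 9, 10}  B6 = {4, 6, 8, 9, 11}  B7 = {0, 1, 2, 6, 10}  B8 = {1, 5, 6, 7, 10}
Tree: B1–B2, B1–B3, B2–B4, B1–B5, B3–B6, B4–B7, B2–B8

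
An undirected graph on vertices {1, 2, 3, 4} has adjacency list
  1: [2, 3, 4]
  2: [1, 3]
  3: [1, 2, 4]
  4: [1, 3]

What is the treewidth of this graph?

2

A width-2 tree decomposition is:
Bags: B1 = {1, 2, 3}  B2 = {1, 3, 4}
Tree: B1–B2
The largest bag has 3 vertices, giving width 2; this decomposition certifies tw(G) ≤ 2. Conversely, {1, 2, 3} is a clique of size 3, and the vertices of any clique must share a bag in every tree decomposition; so some bag has ≥ 3 vertices and tw(G) ≥ 2. Combining the bounds, tw(G) = 2.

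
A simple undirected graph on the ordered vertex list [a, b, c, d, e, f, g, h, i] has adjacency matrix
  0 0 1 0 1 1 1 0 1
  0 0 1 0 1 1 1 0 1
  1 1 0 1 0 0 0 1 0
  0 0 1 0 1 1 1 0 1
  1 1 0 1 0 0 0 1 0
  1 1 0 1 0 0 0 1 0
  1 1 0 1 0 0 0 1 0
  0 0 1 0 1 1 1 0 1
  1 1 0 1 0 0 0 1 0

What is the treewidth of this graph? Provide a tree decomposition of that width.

Every bag has size at most 5, so the width is 5 − 1 = 4 and tw(G) ≤ 4. For the lower bound: the 5 vertex sets {a,f}, {c,d}, {g,h}, {b}, {e} are disjoint, each induces a connected subgraph, and every pair is joined by at least one edge of G. Contracting each set to a single vertex therefore yields K_{5} as a minor, and since treewidth is minor-monotone, tw(G) ≥ tw(K_{5}) = 4. The upper and lower bounds meet at 4, so that is the treewidth.

Treewidth 4.
One optimal decomposition is:
Bags: B1 = {a, b, d, f, h}  B2 = {a, b, c, d, h}  B3 = {a, b, d, g, h}  B4 = {a, b, d, e, h}  B5 = {a, b, d, h, i}
Tree: B1–B2, B2–B3, B3–B4, B4–B5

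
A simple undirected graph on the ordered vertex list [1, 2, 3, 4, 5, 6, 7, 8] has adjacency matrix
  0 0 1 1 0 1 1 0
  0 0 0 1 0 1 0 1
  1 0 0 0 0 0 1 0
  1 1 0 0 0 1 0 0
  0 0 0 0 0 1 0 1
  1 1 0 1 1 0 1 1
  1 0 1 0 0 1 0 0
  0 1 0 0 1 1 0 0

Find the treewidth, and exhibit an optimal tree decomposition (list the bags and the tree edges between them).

Each bag holds 3 vertices, so the decomposition has width 2, which upper-bounds the treewidth. Conversely, {1, 3, 7} is a clique of size 3, and the vertices of any clique must share a bag in every tree decomposition; so some bag has ≥ 3 vertices and tw(G) ≥ 2. The upper and lower bounds meet at 2, so that is the treewidth.

Treewidth 2.
Bags: B1 = {2, 6, 8}  B2 = {2, 4, 6}  B3 = {1, 4, 6}  B4 = {1, 6, 7}  B5 = {1, 3, 7}  B6 = {5, 6, 8}
Tree: B1–B2, B2–B3, B3–B4, B4–B5, B1–B6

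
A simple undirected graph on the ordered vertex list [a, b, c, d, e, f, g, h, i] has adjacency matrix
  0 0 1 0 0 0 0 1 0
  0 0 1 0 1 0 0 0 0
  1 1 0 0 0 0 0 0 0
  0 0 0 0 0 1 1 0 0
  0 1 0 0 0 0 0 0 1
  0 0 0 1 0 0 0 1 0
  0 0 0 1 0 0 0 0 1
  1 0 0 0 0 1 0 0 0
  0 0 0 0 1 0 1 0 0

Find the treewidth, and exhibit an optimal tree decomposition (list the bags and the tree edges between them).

Treewidth 2.
One optimal decomposition is:
Bags: B1 = {a, b, c}  B2 = {a, b, h}  B3 = {b, f, h}  B4 = {b, d, f}  B5 = {b, d, g}  B6 = {b, g, i}  B7 = {b, e, i}
Tree: B1–B2, B2–B3, B3–B4, B4–B5, B5–B6, B6–B7

Each bag holds 3 vertices, so the decomposition has width 2, which upper-bounds the treewidth. Since b–c–a–h–f–d–g–i–e–b is a cycle in G, G is not acyclic. Forests are exactly the graphs of treewidth ≤ 1, so tw(G) ≥ 2. Combining the bounds, tw(G) = 2.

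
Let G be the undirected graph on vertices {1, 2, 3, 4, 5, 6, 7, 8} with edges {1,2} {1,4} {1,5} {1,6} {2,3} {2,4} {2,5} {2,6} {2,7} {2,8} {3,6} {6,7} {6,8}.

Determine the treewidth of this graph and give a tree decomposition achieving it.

Each bag holds 3 vertices, so the decomposition has width 2, which upper-bounds the treewidth. Conversely, {1, 2, 4} is a clique of size 3, and the vertices of any clique must share a bag in every tree decomposition; so some bag has ≥ 3 vertices and tw(G) ≥ 2. Therefore the treewidth is 2.

Treewidth 2.
One such decomposition:
Bags: B1 = {2, 3, 6}  B2 = {2, 6, 7}  B3 = {1, 2, 6}  B4 = {2, 6, 8}  B5 = {1, 2, 4}  B6 = {1, 2, 5}
Tree: B1–B2, B1–B3, B3–B4, B3–B5, B5–B6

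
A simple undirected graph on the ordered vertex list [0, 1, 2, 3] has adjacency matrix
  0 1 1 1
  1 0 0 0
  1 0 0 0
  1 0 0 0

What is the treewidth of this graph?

1

A width-1 tree decomposition is:
Bags: B1 = {0, 1}  B2 = {0, 2}  B3 = {0, 3}
Tree: B1–B2, B1–B3
The largest bag has 2 vertices, giving width 1; this decomposition certifies tw(G) ≤ 1. Since G has at least one edge (e.g. 1–0), it is not an edgeless graph, so tw(G) ≥ 1. The upper and lower bounds meet at 1, so that is the treewidth.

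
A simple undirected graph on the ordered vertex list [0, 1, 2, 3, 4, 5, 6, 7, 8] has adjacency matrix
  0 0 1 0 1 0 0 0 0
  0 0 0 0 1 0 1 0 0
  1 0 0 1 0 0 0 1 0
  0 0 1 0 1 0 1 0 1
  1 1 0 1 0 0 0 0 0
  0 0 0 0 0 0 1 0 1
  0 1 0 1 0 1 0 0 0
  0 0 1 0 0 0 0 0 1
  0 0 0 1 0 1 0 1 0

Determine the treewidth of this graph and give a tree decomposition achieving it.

The largest bag has 4 vertices, giving width 3; this decomposition certifies tw(G) ≤ 3. For the lower bound: the 4 vertex sets {0,1,4}, {6}, {3}, {2,5,7,8} are disjoint, each induces a connected subgraph, and every pair is joined by at least one edge of G. Contracting each set to a single vertex therefore yields K_{4} as a minor, and since treewidth is minor-monotone, tw(G) ≥ tw(K_{4}) = 3. Therefore the treewidth is 3.

Treewidth 3.
Bags: B1 = {0, 1, 4, 6}  B2 = {0, 3, 4, 6}  B3 = {0, 2, 3, 6}  B4 = {2, 3, 5, 6}  B5 = {2, 3, 5, 8}  B6 = {2, 5, 7, 8}
Tree: B1–B2, B2–B3, B3–B4, B4–B5, B5–B6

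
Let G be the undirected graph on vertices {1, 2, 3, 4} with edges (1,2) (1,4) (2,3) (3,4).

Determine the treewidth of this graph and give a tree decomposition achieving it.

Treewidth 2.
Bags: B1 = {1, 2, 4}  B2 = {2, 3, 4}
Tree: B1–B2

The largest bag has 3 vertices, giving width 2; this decomposition certifies tw(G) ≤ 2. For the lower bound, G contains the cycle 4–1–2–3–4, so G is not a forest; only forests have treewidth ≤ 1, hence tw(G) ≥ 2. Hence tw(G) = 2 exactly.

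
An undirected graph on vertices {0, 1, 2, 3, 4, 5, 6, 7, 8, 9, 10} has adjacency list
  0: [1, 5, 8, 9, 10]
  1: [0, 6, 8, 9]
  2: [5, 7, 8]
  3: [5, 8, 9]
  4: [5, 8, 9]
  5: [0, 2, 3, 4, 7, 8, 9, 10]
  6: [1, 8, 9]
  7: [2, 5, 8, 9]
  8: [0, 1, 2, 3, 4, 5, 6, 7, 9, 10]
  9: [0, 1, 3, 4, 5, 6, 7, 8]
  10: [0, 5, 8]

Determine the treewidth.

3

A width-3 tree decomposition is:
Bags: B1 = {4, 5, 8, 9}  B2 = {0, 5, 8, 9}  B3 = {5, 7, 8, 9}  B4 = {0, 5, 8, 10}  B5 = {0, 1, 8, 9}  B6 = {3, 5, 8, 9}  B7 = {2, 5, 7, 8}  B8 = {1, 6, 8, 9}
Tree: B1–B2, B2–B3, B2–B4, B2–B5, B1–B6, B3–B7, B5–B8
Each bag holds 4 vertices, so the decomposition has width 3, which upper-bounds the treewidth. Conversely, {0, 1, 8, 9} is a clique of size 4, and the vertices of any clique must share a bag in every tree decomposition; so some bag has ≥ 4 vertices and tw(G) ≥ 3. The upper and lower bounds meet at 3, so that is the treewidth.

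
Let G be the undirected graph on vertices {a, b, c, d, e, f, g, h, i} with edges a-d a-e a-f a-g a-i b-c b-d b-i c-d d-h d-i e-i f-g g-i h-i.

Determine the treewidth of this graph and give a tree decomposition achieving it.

Each bag holds 3 vertices, so the decomposition has width 2, which upper-bounds the treewidth. For the lower bound, the 3 vertices {b, c, d} are pairwise adjacent, and any tree decomposition puts a clique entirely inside one bag — forcing width ≥ 2. Hence tw(G) = 2 exactly.

Treewidth 2.
One such decomposition:
Bags: B1 = {b, c, d}  B2 = {b, d, i}  B3 = {a, d, i}  B4 = {a, g, i}  B5 = {d, h, i}  B6 = {a, e, i}  B7 = {a, f, g}
Tree: B1–B2, B2–B3, B3–B4, B2–B5, B3–B6, B4–B7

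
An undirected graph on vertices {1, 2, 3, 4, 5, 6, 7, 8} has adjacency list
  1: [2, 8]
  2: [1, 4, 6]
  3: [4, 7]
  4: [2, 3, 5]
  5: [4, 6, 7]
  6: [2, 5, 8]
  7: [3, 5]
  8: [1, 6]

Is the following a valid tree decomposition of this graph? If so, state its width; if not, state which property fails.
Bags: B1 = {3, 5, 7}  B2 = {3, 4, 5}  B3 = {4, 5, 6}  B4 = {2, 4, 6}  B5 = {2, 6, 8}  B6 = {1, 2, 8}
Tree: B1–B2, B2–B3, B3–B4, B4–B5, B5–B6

Yes; width 2.

Checking the three conditions: (i) the bags cover all of {1, 2, 3, 4, 5, 6, 7, 8}; (ii) for each edge, some bag contains both endpoints; (iii) the bags containing any fixed vertex form a subtree. All hold, so the decomposition is valid with width 3 − 1 = 2.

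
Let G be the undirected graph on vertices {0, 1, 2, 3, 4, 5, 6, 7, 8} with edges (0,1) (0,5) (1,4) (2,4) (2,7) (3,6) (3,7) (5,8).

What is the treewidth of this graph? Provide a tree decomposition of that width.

Treewidth 1.
Bags: B1 = {5, 8}  B2 = {0, 5}  B3 = {0, 1}  B4 = {1, 4}  B5 = {2, 4}  B6 = {2, 7}  B7 = {3, 7}  B8 = {3, 6}
Tree: B1–B2, B2–B3, B3–B4, B4–B5, B5–B6, B6–B7, B7–B8

Each bag holds 2 vertices, so the decomposition has width 1, which upper-bounds the treewidth. G has an edge, so its treewidth is at least 1. Combining the bounds, tw(G) = 1.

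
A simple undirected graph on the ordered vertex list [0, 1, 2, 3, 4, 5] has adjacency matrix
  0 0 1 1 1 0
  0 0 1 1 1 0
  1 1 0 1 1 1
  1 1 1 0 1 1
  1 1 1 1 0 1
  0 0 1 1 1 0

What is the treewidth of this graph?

A width-3 tree decomposition is:
Bags: B1 = {0, 2, 3, 4}  B2 = {2, 3, 4, 5}  B3 = {1, 2, 3, 4}
Tree: B1–B2, B1–B3
The largest bag has 4 vertices, giving width 3; this decomposition certifies tw(G) ≤ 3. For the lower bound, the 4 vertices {0, 2, 3, 4} are pairwise adjacent, and any tree decomposition puts a clique entirely inside one bag — forcing width ≥ 3. The upper and lower bounds meet at 3, so that is the treewidth.

3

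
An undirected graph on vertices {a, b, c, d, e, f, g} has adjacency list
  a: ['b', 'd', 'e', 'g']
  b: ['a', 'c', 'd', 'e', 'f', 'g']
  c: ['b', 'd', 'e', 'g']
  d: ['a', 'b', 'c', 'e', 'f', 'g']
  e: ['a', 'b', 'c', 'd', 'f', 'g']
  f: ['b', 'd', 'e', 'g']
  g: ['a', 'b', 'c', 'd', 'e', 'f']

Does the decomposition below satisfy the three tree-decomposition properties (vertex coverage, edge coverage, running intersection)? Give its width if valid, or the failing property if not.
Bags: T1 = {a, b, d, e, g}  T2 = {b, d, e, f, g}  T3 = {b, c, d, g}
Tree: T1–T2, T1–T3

No — edge (e,c) lies in no bag.

A tree decomposition must satisfy three properties: every vertex lies in some bag; for every edge, both endpoints lie together in some bag; and for every vertex, the bags containing it form a connected subtree. Here edge (e,c) lies in no bag, so the decomposition is invalid.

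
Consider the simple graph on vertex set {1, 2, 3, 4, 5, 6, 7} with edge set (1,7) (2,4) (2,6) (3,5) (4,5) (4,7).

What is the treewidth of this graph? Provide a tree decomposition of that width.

Every bag has size at most 2, so the width is 2 − 1 = 1 and tw(G) ≤ 1. G has an edge, so its treewidth is at least 1. The upper and lower bounds meet at 1, so that is the treewidth.

Treewidth 1.
One optimal decomposition is:
Bags: B1 = {4, 7}  B2 = {2, 4}  B3 = {2, 6}  B4 = {4, 5}  B5 = {3, 5}  B6 = {1, 7}
Tree: B1–B2, B2–B3, B1–B4, B4–B5, B1–B6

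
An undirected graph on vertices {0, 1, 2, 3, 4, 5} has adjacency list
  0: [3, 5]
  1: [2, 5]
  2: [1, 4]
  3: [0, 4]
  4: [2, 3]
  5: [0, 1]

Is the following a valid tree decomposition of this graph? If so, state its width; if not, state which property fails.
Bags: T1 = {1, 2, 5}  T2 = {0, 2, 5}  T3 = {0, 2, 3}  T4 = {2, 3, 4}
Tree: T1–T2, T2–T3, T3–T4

Yes; width 2.

Checking the three conditions: (i) the bags cover all of {0, 1, 2, 3, 4, 5}; (ii) for each edge, some bag contains both endpoints; (iii) the bags containing any fixed vertex form a subtree. All hold, so the decomposition is valid with width 3 − 1 = 2.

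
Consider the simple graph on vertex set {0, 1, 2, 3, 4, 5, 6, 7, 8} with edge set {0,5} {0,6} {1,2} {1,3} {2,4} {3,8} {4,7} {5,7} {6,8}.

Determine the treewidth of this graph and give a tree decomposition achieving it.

Every bag has size at most 3, so the width is 3 − 1 = 2 and tw(G) ≤ 2. Since 3–8–6–0–5–7–4–2–1–3 is a cycle in G, G is not acyclic. Forests are exactly the graphs of treewidth ≤ 1, so tw(G) ≥ 2. The upper and lower bounds meet at 2, so that is the treewidth.

Treewidth 2.
One optimal decomposition is:
Bags: B1 = {3, 6, 8}  B2 = {0, 3, 6}  B3 = {0, 3, 5}  B4 = {3, 5, 7}  B5 = {3, 4, 7}  B6 = {2, 3, 4}  B7 = {1, 2, 3}
Tree: B1–B2, B2–B3, B3–B4, B4–B5, B5–B6, B6–B7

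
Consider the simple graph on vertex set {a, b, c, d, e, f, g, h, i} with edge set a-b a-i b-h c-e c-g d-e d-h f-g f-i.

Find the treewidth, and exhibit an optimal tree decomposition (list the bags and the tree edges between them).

Treewidth 2.
One such decomposition:
Bags: B1 = {a, b, h}  B2 = {a, h, i}  B3 = {f, h, i}  B4 = {f, g, h}  B5 = {c, g, h}  B6 = {c, e, h}  B7 = {d, e, h}
Tree: B1–B2, B2–B3, B3–B4, B4–B5, B5–B6, B6–B7

The largest bag has 3 vertices, giving width 2; this decomposition certifies tw(G) ≤ 2. For the lower bound, G contains the cycle h–b–a–i–f–g–c–e–d–h, so G is not a forest; only forests have treewidth ≤ 1, hence tw(G) ≥ 2. Therefore the treewidth is 2.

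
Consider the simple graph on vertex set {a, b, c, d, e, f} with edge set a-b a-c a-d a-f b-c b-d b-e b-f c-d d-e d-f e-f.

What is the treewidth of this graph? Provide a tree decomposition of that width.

Each bag holds 4 vertices, so the decomposition has width 3, which upper-bounds the treewidth. For the lower bound, the 4 vertices {b, d, e, f} are pairwise adjacent, and any tree decomposition puts a clique entirely inside one bag — forcing width ≥ 3. Therefore the treewidth is 3.

Treewidth 3.
One optimal decomposition is:
Bags: B1 = {a, b, c, d}  B2 = {a, b, d, f}  B3 = {b, d, e, f}
Tree: B1–B2, B2–B3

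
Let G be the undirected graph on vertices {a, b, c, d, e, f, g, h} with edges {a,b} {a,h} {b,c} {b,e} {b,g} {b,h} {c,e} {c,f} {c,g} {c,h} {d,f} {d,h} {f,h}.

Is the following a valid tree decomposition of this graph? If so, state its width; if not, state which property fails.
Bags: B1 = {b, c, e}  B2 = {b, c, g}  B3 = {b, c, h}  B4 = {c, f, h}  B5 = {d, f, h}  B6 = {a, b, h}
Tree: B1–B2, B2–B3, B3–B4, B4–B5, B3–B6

Vertex coverage: the bags together contain {a, b, c, d, e, f, g, h}, the full vertex set. Edge coverage: each edge of G has both endpoints in at least one bag. Running intersection: for every vertex, the bags containing it form a connected subtree. All three properties hold, so this is a valid tree decomposition of width max|bag| − 1 = 2, and hence tw(G) ≤ 2.

Yes; width 2.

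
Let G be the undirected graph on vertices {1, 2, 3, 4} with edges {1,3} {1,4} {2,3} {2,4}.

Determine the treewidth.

A width-2 tree decomposition is:
Bags: B1 = {1, 2, 3}  B2 = {1, 2, 4}
Tree: B1–B2
Every bag has size at most 3, so the width is 3 − 1 = 2 and tw(G) ≤ 2. Since 2–3–1–4–2 is a cycle in G, G is not acyclic. Forests are exactly the graphs of treewidth ≤ 1, so tw(G) ≥ 2. Therefore the treewidth is 2.

2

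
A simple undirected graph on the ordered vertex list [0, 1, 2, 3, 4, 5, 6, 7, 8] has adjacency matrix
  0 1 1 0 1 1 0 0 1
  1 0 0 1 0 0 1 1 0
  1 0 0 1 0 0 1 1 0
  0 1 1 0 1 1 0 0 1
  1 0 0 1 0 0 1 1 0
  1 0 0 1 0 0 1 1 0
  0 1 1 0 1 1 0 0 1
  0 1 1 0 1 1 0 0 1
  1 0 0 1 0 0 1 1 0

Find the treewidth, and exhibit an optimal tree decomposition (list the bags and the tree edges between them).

The largest bag has 5 vertices, giving width 4; this decomposition certifies tw(G) ≤ 4. For the lower bound: the 5 vertex sets {5,6}, {0,4}, {2,7}, {3}, {1} are disjoint, each induces a connected subgraph, and every pair is joined by at least one edge of G. Contracting each set to a single vertex therefore yields K_{5} as a minor, and since treewidth is minor-monotone, tw(G) ≥ tw(K_{5}) = 4. Combining the bounds, tw(G) = 4.

Treewidth 4.
One such decomposition:
Bags: B1 = {0, 3, 5, 6, 7}  B2 = {0, 3, 4, 6, 7}  B3 = {0, 2, 3, 6, 7}  B4 = {0, 1, 3, 6, 7}  B5 = {0, 3, 6, 7, 8}
Tree: B1–B2, B2–B3, B3–B4, B4–B5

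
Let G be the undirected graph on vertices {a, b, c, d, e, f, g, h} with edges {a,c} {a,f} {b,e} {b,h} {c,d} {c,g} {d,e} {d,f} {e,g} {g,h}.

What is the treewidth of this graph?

2

A width-2 tree decomposition is:
Bags: B1 = {a, d, f}  B2 = {a, c, d}  B3 = {c, d, e}  B4 = {c, e, g}  B5 = {b, e, g}  B6 = {b, g, h}
Tree: B1–B2, B2–B3, B3–B4, B4–B5, B5–B6
The largest bag has 3 vertices, giving width 2; this decomposition certifies tw(G) ≤ 2. For the lower bound, G contains the cycle f–a–c–d–f, so G is not a forest; only forests have treewidth ≤ 1, hence tw(G) ≥ 2. Combining the bounds, tw(G) = 2.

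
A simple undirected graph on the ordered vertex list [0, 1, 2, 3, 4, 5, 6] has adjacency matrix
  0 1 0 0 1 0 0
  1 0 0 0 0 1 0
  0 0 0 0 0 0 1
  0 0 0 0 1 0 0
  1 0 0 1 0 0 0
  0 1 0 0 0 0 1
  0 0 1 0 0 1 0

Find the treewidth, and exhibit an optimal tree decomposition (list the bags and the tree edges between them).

Treewidth 1.
One such decomposition:
Bags: B1 = {2, 6}  B2 = {5, 6}  B3 = {1, 5}  B4 = {0, 1}  B5 = {0, 4}  B6 = {3, 4}
Tree: B1–B2, B2–B3, B3–B4, B4–B5, B5–B6

Each bag holds 2 vertices, so the decomposition has width 1, which upper-bounds the treewidth. Since G has at least one edge (e.g. 2–6), it is not an edgeless graph, so tw(G) ≥ 1. The upper and lower bounds meet at 1, so that is the treewidth.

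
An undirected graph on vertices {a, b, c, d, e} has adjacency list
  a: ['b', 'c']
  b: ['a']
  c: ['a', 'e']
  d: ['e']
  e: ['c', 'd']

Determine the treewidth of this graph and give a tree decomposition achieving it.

Each bag holds 2 vertices, so the decomposition has width 1, which upper-bounds the treewidth. G has an edge, so its treewidth is at least 1. The upper and lower bounds meet at 1, so that is the treewidth.

Treewidth 1.
One such decomposition:
Bags: B1 = {a, c}  B2 = {c, e}  B3 = {d, e}  B4 = {a, b}
Tree: B1–B2, B2–B3, B1–B4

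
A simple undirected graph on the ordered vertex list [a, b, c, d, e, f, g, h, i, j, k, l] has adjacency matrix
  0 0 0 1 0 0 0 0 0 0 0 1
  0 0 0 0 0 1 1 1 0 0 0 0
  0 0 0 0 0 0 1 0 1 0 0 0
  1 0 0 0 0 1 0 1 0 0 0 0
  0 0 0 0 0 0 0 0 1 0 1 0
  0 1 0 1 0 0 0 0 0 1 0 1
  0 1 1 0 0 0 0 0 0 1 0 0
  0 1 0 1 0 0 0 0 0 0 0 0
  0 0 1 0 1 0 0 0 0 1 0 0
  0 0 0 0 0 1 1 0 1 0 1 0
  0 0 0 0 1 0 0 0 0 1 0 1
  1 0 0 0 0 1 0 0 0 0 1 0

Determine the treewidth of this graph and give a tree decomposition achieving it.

Treewidth 3.
Bags: B1 = {a, d, h, l}  B2 = {d, f, h, l}  B3 = {b, f, h, l}  B4 = {b, f, k, l}  B5 = {b, f, j, k}  B6 = {b, g, j, k}  B7 = {e, g, j, k}  B8 = {e, g, i, j}  B9 = {c, e, g, i}
Tree: B1–B2, B2–B3, B3–B4, B4–B5, B5–B6, B6–B7, B7–B8, B8–B9

Every bag has size at most 4, so the width is 4 − 1 = 3 and tw(G) ≤ 3. For the lower bound: the 4 vertex sets {a,d,h}, {l}, {f}, {b,g,j,k} are disjoint, each induces a connected subgraph, and every pair is joined by at least one edge of G. Contracting each set to a single vertex therefore yields K_{4} as a minor, and since treewidth is minor-monotone, tw(G) ≥ tw(K_{4}) = 3. Combining the bounds, tw(G) = 3.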